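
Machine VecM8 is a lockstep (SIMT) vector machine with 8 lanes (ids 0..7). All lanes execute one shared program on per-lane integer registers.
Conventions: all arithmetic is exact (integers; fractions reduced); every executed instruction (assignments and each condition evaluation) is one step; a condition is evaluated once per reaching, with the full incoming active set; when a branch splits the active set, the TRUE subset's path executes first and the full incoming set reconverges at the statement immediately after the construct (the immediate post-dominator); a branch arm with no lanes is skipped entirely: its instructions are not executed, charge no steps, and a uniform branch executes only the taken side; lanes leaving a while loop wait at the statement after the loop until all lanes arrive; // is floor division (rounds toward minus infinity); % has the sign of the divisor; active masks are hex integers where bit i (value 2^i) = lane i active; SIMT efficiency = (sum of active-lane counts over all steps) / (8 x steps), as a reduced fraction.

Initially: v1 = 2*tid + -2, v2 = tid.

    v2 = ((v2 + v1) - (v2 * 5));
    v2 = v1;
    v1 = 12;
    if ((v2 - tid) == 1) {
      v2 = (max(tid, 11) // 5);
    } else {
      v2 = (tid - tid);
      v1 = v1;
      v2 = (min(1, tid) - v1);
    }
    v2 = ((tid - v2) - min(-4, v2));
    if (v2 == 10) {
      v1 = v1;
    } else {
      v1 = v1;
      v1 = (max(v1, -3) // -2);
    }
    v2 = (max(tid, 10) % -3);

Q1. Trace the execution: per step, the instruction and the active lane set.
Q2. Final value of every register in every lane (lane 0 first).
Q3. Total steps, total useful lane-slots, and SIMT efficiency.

step 0: v2 <- ((v2 + v1) - (v2 * 5)) 0xff
step 1: v2 <- v1                     0xff
step 2: v1 <- 12                     0xff
step 3: eval ((v2 - tid) == 1)       0xff
step 4: v2 <- (max(tid, 11) // 5)    0x08
step 5: v2 <- (tid - tid)            0xf7
step 6: v1 <- v1                     0xf7
step 7: v2 <- (min(1, tid) - v1)     0xf7
step 8: v2 <- ((tid - v2) - min(-4, v2)) 0xff
step 9: eval (v2 == 10)              0xff
step 10: v1 <- v1                     0xff
step 11: v1 <- (max(v1, -3) // -2)    0xff
step 12: v2 <- (max(tid, 10) % -3)    0xff

Answer: 13 steps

v1: -6,-6,-6,-6,-6,-6,-6,-6
v2: -2,-2,-2,-2,-2,-2,-2,-2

steps = 13; useful = 94; efficiency = 94/104 = 47/52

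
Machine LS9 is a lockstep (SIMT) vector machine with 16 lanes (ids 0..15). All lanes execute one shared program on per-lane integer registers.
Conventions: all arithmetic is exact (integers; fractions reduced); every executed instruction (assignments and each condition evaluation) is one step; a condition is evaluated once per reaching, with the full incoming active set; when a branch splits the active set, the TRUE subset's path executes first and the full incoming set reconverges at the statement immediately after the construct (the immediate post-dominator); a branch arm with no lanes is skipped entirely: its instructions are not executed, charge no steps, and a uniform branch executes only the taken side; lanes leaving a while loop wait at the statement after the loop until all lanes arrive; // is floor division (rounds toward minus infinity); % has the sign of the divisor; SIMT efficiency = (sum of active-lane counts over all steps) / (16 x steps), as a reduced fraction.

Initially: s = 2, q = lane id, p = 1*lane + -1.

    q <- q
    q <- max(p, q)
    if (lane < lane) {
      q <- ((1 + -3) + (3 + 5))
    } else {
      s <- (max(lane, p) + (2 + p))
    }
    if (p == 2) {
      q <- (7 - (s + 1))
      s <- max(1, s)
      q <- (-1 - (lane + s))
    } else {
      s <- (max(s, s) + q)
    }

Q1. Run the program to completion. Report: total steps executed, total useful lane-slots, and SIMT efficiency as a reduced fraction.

Answer: 9 steps, 98 useful, 49/72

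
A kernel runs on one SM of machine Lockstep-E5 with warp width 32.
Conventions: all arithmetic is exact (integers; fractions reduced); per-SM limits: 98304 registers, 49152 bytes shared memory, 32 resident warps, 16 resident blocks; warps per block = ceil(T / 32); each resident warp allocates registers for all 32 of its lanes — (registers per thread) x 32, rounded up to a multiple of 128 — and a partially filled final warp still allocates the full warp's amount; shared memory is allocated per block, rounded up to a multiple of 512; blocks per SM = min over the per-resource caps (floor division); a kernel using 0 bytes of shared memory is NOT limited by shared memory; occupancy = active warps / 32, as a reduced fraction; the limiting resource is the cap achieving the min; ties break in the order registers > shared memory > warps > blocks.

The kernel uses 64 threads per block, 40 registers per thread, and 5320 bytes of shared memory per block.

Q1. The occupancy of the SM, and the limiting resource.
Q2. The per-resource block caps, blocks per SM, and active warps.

Answer: occupancy 1/2, limited by shared memory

registers: 38 blocks
shared memory: 8 blocks
warps: 16 blocks
blocks: 16 blocks

Answer: 8 blocks, 16 active warps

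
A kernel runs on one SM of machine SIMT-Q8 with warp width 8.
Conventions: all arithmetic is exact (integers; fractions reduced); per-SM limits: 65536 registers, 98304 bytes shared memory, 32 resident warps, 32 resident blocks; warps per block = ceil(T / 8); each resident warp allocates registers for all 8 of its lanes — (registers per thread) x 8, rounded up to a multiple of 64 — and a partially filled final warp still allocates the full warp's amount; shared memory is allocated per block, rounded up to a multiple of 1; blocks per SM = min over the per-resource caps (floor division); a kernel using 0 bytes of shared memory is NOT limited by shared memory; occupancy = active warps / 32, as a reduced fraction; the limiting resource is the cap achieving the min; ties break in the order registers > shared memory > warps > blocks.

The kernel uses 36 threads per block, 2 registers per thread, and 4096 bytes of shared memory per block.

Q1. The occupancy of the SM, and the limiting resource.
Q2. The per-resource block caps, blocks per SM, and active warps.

Answer: occupancy 15/16, limited by warps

registers: 204 blocks
shared memory: 24 blocks
warps: 6 blocks
blocks: 32 blocks

Answer: 6 blocks, 30 active warps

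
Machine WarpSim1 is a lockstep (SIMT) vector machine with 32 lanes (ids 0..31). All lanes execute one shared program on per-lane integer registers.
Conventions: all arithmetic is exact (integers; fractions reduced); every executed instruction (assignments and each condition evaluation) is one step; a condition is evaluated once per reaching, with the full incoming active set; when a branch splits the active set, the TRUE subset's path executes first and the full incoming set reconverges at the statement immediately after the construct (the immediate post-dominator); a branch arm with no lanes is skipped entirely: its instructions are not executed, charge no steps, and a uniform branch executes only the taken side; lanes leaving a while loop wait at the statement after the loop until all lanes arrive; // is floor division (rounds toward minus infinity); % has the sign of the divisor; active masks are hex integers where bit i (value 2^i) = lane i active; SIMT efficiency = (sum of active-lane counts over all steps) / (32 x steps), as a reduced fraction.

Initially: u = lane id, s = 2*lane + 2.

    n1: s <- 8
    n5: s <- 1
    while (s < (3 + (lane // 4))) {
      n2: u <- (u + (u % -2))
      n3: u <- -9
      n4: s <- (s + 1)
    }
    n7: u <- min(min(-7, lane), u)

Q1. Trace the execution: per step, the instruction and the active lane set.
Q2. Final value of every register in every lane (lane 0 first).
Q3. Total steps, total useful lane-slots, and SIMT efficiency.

step 0: s <- 8                       0xffffffff
step 1: s <- 1                       0xffffffff
step 2: eval (s < (3 + (lane // 4))) 0xffffffff
step 3: u <- (u + (u % -2))          0xffffffff
step 4: u <- -9                      0xffffffff
step 5: s <- (s + 1)                 0xffffffff
step 6: eval (s < (3 + (lane // 4))) 0xffffffff
step 7: u <- (u + (u % -2))          0xffffffff
step 8: u <- -9                      0xffffffff
step 9: s <- (s + 1)                 0xffffffff
step 10: eval (s < (3 + (lane // 4))) 0xffffffff
step 11: u <- (u + (u % -2))          0xfffffff0
step 12: u <- -9                      0xfffffff0
step 13: s <- (s + 1)                 0xfffffff0
step 14: eval (s < (3 + (lane // 4))) 0xfffffff0
step 15: u <- (u + (u % -2))          0xffffff00
step 16: u <- -9                      0xffffff00
step 17: s <- (s + 1)                 0xffffff00
step 18: eval (s < (3 + (lane // 4))) 0xffffff00
step 19: u <- (u + (u % -2))          0xfffff000
step 20: u <- -9                      0xfffff000
step 21: s <- (s + 1)                 0xfffff000
step 22: eval (s < (3 + (lane // 4))) 0xfffff000
step 23: u <- (u + (u % -2))          0xffff0000
step 24: u <- -9                      0xffff0000
step 25: s <- (s + 1)                 0xffff0000
step 26: eval (s < (3 + (lane // 4))) 0xffff0000
step 27: u <- (u + (u % -2))          0xfff00000
step 28: u <- -9                      0xfff00000
step 29: s <- (s + 1)                 0xfff00000
step 30: eval (s < (3 + (lane // 4))) 0xfff00000
step 31: u <- (u + (u % -2))          0xff000000
step 32: u <- -9                      0xff000000
step 33: s <- (s + 1)                 0xff000000
step 34: eval (s < (3 + (lane // 4))) 0xff000000
step 35: u <- (u + (u % -2))          0xf0000000
step 36: u <- -9                      0xf0000000
step 37: s <- (s + 1)                 0xf0000000
step 38: eval (s < (3 + (lane // 4))) 0xf0000000
step 39: u <- min(min(-7, lane), u)   0xffffffff

Answer: 40 steps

u: -9,-9,-9,-9,-9,-9,-9,-9,-9,-9,-9,-9,-9,-9,-9,-9,-9,-9,-9,-9,-9,-9,-9,-9,-9,-9,-9,-9,-9,-9,-9,-9
s: 3,3,3,3,4,4,4,4,5,5,5,5,6,6,6,6,7,7,7,7,8,8,8,8,9,9,9,9,10,10,10,10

steps = 40; useful = 832; efficiency = 832/1280 = 13/20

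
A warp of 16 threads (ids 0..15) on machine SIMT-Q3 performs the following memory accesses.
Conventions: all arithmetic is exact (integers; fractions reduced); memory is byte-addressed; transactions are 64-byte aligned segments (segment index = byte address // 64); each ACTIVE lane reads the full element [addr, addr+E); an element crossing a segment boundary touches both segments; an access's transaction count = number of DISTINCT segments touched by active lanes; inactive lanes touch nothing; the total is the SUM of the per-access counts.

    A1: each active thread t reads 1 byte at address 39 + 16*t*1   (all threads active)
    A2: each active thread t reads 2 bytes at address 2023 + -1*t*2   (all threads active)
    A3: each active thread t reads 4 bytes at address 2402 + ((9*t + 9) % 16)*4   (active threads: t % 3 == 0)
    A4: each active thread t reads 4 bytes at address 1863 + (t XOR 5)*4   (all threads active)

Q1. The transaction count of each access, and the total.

A1: 5 transactions
A2: 1 transaction
A3: 2 transactions
A4: 2 transactions

Answer: 5,1,2,2; total 10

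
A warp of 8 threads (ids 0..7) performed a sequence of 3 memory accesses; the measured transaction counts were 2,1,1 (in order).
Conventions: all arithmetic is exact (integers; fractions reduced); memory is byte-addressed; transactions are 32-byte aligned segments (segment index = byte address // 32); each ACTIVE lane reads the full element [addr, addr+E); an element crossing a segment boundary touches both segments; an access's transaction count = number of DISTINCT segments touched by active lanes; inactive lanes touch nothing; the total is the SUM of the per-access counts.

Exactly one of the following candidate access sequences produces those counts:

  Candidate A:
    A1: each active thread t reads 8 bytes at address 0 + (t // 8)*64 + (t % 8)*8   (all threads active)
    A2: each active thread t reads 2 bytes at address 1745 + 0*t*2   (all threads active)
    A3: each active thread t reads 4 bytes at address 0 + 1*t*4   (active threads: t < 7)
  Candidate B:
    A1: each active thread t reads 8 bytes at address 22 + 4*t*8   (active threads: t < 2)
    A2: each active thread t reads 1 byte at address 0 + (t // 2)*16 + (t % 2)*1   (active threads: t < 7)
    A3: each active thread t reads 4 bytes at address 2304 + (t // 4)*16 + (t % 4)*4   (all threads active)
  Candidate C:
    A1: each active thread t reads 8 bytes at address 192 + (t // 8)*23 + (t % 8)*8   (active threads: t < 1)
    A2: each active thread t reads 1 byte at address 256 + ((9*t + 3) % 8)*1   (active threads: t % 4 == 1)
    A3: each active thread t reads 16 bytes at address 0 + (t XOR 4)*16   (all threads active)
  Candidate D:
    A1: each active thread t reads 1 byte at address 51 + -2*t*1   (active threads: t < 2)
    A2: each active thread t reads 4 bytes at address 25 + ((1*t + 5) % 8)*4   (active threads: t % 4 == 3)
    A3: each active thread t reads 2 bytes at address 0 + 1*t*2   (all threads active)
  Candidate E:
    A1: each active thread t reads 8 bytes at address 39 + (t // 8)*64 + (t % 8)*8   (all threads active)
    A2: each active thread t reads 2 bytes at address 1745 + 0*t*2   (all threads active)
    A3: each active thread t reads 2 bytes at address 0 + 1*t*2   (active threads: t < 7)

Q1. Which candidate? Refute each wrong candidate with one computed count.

B: A2 gives 2 transactions, not 1
C: A1 gives 1 transaction, not 2
D: A1 gives 1 transaction, not 2
E: A1 gives 3 transactions, not 2
A: all counts match (2,1,1)

Answer: A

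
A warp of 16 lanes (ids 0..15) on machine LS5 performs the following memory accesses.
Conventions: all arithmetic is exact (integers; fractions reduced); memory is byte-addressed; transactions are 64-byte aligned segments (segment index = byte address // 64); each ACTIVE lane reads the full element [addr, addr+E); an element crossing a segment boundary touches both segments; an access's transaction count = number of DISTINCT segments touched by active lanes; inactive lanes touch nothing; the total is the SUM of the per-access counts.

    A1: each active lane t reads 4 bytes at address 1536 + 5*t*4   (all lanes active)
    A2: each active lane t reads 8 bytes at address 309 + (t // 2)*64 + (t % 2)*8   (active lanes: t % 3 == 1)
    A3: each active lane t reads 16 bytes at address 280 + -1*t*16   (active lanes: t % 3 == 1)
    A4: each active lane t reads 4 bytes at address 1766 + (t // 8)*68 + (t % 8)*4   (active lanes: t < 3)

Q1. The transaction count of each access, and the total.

A1: 5 transactions
A2: 8 transactions
A3: 4 transactions
A4: 1 transaction

Answer: 5,8,4,1; total 18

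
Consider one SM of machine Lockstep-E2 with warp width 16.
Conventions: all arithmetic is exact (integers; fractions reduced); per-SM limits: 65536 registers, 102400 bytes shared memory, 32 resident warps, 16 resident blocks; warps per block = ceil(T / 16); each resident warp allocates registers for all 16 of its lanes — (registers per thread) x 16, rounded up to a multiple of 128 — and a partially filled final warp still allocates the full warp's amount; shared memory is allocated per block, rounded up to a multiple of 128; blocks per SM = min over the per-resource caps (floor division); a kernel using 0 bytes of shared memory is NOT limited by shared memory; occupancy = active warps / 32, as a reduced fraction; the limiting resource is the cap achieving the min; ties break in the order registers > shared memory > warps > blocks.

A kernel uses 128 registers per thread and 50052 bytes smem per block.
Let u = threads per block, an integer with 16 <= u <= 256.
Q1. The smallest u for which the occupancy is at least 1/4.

Answer: u = 49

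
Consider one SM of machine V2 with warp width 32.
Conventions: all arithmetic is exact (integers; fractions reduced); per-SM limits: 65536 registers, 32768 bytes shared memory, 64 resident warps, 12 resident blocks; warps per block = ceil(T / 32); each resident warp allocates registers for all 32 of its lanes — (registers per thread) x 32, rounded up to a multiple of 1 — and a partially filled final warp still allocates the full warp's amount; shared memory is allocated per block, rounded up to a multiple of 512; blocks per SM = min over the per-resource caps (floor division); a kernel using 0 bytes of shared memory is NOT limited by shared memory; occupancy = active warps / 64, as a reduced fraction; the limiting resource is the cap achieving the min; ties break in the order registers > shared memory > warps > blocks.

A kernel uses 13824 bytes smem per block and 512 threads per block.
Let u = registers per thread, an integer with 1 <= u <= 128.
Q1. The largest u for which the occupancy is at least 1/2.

Answer: u = 64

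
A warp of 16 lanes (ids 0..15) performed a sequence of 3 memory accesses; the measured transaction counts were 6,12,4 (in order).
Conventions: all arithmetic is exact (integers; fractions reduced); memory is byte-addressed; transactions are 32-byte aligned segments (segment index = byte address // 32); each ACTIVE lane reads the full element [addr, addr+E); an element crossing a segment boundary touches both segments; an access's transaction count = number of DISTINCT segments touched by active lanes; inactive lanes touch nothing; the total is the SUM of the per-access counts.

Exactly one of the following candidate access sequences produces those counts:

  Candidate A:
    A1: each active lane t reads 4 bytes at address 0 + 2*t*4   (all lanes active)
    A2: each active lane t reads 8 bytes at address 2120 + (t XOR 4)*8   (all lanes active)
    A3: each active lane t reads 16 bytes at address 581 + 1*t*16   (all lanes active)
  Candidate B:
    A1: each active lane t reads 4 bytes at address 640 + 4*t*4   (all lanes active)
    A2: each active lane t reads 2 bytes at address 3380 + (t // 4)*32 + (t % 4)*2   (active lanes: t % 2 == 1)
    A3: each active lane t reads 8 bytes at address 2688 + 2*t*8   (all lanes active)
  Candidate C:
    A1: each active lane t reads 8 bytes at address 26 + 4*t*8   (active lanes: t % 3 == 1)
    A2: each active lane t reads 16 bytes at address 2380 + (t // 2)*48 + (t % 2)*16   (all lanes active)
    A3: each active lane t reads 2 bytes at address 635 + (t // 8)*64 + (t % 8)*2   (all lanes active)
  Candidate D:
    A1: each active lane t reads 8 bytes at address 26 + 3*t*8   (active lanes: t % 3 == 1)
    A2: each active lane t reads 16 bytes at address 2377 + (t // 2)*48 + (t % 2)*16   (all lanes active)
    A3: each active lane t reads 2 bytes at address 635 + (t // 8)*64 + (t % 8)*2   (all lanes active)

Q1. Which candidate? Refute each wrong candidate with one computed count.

A: A1 gives 4 transactions, not 6
B: A1 gives 8 transactions, not 6
C: A1 gives 10 transactions, not 6
D: all counts match (6,12,4)

Answer: D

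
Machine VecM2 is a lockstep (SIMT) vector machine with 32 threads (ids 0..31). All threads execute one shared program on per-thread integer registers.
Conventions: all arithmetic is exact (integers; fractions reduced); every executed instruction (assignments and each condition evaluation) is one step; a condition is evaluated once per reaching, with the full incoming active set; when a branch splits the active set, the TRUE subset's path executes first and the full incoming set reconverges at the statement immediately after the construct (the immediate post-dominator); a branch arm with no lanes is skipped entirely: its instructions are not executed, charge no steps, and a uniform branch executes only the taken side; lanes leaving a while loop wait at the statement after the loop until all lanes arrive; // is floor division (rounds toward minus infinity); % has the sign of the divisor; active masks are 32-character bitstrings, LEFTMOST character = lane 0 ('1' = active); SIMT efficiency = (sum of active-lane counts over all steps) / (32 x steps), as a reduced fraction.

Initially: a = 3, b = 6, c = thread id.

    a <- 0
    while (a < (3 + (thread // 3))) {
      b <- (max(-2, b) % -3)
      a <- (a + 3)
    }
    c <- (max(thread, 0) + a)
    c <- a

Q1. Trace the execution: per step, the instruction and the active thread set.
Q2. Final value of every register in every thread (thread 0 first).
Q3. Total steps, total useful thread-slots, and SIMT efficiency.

step 0: a <- 0                       11111111111111111111111111111111
step 1: eval (a < (3 + (thread // 3))) 11111111111111111111111111111111
step 2: b <- (max(-2, b) % -3)       11111111111111111111111111111111
step 3: a <- (a + 3)                 11111111111111111111111111111111
step 4: eval (a < (3 + (thread // 3))) 11111111111111111111111111111111
step 5: b <- (max(-2, b) % -3)       00011111111111111111111111111111
step 6: a <- (a + 3)                 00011111111111111111111111111111
step 7: eval (a < (3 + (thread // 3))) 00011111111111111111111111111111
step 8: b <- (max(-2, b) % -3)       00000000000011111111111111111111
step 9: a <- (a + 3)                 00000000000011111111111111111111
step 10: eval (a < (3 + (thread // 3))) 00000000000011111111111111111111
step 11: b <- (max(-2, b) % -3)       00000000000000000000011111111111
step 12: a <- (a + 3)                 00000000000000000000011111111111
step 13: eval (a < (3 + (thread // 3))) 00000000000000000000011111111111
step 14: b <- (max(-2, b) % -3)       00000000000000000000000000000011
step 15: a <- (a + 3)                 00000000000000000000000000000011
step 16: eval (a < (3 + (thread // 3))) 00000000000000000000000000000011
step 17: c <- (max(thread, 0) + a)    11111111111111111111111111111111
step 18: c <- a                       11111111111111111111111111111111

Answer: 19 steps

a: 3,3,3,6,6,6,6,6,6,6,6,6,9,9,9,9,9,9,9,9,9,12,12,12,12,12,12,12,12,12,15,15
b: 0,0,0,0,0,0,0,0,0,0,0,0,0,0,0,0,0,0,0,0,0,0,0,0,0,0,0,0,0,0,0,0
c: 3,3,3,6,6,6,6,6,6,6,6,6,9,9,9,9,9,9,9,9,9,12,12,12,12,12,12,12,12,12,15,15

steps = 19; useful = 410; efficiency = 410/608 = 205/304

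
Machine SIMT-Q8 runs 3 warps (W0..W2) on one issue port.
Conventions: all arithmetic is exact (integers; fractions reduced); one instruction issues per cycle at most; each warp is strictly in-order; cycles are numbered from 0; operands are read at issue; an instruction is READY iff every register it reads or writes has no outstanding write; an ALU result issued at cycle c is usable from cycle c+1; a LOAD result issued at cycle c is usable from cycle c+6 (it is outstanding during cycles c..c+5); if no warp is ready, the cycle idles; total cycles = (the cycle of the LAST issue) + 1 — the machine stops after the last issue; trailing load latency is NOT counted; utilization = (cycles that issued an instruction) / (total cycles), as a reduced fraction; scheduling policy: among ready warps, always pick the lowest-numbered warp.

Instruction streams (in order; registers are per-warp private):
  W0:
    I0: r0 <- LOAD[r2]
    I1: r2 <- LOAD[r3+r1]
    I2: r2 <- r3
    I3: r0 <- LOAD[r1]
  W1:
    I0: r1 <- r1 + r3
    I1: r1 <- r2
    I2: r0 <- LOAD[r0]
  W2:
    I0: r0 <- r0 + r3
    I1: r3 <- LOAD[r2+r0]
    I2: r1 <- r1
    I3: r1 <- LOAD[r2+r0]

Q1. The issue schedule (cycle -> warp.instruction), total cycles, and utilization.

cycle 0: W0.I0
cycle 1: W0.I1
cycle 2: W1.I0
cycle 3: W1.I1
cycle 4: W1.I2
cycle 5: W2.I0
cycle 6: W2.I1
cycle 7: W0.I2
cycle 8: W0.I3
cycle 9: W2.I2
cycle 10: W2.I3

Answer: 11 cycles, utilization 1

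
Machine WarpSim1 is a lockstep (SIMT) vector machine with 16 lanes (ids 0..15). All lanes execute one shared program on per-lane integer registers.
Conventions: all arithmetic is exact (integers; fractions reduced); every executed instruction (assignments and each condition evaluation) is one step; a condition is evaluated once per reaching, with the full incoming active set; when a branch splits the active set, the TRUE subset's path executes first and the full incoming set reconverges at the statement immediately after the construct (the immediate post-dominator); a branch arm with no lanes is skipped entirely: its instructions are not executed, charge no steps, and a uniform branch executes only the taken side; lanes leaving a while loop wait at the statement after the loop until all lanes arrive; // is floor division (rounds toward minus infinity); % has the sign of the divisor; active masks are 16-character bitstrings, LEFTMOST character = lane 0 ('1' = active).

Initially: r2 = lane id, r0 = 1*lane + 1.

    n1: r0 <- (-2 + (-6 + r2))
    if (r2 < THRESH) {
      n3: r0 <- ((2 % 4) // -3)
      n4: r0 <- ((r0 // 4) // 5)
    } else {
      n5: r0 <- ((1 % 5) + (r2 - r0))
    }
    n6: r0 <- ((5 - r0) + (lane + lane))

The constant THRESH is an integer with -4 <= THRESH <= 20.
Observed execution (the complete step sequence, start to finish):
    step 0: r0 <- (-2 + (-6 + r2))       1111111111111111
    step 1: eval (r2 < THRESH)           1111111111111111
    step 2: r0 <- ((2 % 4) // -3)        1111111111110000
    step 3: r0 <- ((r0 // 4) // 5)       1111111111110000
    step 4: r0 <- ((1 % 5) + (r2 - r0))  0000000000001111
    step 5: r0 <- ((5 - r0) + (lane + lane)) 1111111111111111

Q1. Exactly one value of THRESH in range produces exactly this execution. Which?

Answer: THRESH = 12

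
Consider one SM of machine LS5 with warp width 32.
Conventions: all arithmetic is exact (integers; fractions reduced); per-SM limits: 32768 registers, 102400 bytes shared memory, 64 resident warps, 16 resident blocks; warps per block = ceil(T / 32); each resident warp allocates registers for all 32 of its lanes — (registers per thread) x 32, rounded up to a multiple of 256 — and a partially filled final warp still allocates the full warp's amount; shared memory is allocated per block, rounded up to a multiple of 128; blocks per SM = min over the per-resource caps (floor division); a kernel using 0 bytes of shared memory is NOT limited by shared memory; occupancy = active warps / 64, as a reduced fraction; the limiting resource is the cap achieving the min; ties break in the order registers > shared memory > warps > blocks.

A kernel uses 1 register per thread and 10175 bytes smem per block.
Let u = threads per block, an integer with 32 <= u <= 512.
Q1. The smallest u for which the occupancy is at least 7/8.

Answer: u = 161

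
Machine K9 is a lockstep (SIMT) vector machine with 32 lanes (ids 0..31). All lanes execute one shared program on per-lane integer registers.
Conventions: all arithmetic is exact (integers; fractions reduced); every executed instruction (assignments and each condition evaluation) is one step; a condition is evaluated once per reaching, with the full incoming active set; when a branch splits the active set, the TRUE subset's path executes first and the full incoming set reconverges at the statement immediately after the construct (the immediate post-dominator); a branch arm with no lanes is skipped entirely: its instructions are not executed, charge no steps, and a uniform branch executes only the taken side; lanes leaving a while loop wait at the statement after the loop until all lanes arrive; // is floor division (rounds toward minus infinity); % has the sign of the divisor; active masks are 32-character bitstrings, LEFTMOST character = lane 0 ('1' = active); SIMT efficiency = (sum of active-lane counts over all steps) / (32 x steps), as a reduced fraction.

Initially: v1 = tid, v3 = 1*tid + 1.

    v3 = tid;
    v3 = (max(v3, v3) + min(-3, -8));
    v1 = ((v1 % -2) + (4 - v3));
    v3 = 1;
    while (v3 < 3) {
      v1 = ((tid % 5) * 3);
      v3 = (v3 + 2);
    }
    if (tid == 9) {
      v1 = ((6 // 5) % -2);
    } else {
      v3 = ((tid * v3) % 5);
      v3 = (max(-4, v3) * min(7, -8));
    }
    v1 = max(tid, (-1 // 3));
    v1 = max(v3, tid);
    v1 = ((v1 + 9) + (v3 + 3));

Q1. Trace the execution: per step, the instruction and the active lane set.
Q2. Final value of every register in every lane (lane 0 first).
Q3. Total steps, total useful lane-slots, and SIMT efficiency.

step 0: v3 <- tid                    11111111111111111111111111111111
step 1: v3 <- (max(v3, v3) + min(-3, -8)) 11111111111111111111111111111111
step 2: v1 <- ((v1 % -2) + (4 - v3)) 11111111111111111111111111111111
step 3: v3 <- 1                      11111111111111111111111111111111
step 4: eval (v3 < 3)                11111111111111111111111111111111
step 5: v1 <- ((tid % 5) * 3)        11111111111111111111111111111111
step 6: v3 <- (v3 + 2)               11111111111111111111111111111111
step 7: eval (v3 < 3)                11111111111111111111111111111111
step 8: eval (tid == 9)              11111111111111111111111111111111
step 9: v1 <- ((6 // 5) % -2)        00000000010000000000000000000000
step 10: v3 <- ((tid * v3) % 5)       11111111101111111111111111111111
step 11: v3 <- (max(-4, v3) * min(7, -8)) 11111111101111111111111111111111
step 12: v1 <- max(tid, (-1 // 3))    11111111111111111111111111111111
step 13: v1 <- max(v3, tid)           11111111111111111111111111111111
step 14: v1 <- ((v1 + 9) + (v3 + 3))  11111111111111111111111111111111

Answer: 15 steps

v1: 12,-11,6,-17,0,17,-6,11,-12,24,22,-1,16,-7,10,27,4,21,-2,15,32,9,26,3,20,37,14,31,8,25,42,19
v3: 0,-24,-8,-32,-16,0,-24,-8,-32,3,0,-24,-8,-32,-16,0,-24,-8,-32,-16,0,-24,-8,-32,-16,0,-24,-8,-32,-16,0,-24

steps = 15; useful = 447; efficiency = 447/480 = 149/160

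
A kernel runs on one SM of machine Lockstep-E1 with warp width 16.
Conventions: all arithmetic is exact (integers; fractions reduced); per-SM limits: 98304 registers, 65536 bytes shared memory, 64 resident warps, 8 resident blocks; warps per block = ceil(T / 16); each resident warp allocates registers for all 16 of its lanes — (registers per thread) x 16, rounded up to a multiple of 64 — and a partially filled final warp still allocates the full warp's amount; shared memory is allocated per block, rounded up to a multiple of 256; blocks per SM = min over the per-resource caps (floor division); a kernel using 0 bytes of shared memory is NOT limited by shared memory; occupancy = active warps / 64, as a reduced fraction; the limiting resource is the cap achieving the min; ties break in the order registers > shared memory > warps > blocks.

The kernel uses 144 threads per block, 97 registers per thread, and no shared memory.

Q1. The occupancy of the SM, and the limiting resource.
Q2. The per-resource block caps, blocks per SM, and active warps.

Answer: occupancy 27/32, limited by registers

registers: 6 blocks
shared memory: no limit (kernel uses none)
warps: 7 blocks
blocks: 8 blocks

Answer: 6 blocks, 54 active warps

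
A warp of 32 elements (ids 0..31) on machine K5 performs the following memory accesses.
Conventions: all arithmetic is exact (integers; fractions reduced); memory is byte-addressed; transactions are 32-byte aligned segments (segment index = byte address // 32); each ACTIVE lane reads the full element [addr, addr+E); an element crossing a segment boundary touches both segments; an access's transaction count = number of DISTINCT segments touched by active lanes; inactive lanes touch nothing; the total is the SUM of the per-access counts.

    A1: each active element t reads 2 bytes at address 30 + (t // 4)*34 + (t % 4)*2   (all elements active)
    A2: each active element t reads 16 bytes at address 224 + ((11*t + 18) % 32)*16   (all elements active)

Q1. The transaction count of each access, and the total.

A1: 9 transactions
A2: 16 transactions

Answer: 9,16; total 25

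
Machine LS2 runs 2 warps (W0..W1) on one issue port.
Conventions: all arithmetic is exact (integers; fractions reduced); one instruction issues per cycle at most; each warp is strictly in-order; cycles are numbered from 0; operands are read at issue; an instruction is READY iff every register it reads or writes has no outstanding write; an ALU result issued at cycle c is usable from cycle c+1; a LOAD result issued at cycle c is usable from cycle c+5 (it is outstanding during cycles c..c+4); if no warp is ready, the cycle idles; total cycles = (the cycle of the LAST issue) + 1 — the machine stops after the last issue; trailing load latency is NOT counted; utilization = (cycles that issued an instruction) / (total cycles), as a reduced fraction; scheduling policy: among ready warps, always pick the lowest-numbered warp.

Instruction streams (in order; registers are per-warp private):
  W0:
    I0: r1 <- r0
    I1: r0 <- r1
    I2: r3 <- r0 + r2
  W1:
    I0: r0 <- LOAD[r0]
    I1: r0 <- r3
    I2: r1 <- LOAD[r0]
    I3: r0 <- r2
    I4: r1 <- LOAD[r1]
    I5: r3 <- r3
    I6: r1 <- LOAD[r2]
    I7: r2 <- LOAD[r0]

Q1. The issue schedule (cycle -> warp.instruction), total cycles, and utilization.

cycle 0: W0.I0
cycle 1: W0.I1
cycle 2: W0.I2
cycle 3: W1.I0
cycle 4: idle
cycle 5: idle
cycle 6: idle
cycle 7: idle
cycle 8: W1.I1
cycle 9: W1.I2
cycle 10: W1.I3
cycle 11: idle
cycle 12: idle
cycle 13: idle
cycle 14: W1.I4
cycle 15: W1.I5
cycle 16: idle
cycle 17: idle
cycle 18: idle
cycle 19: W1.I6
cycle 20: W1.I7

Answer: 21 cycles, utilization 11/21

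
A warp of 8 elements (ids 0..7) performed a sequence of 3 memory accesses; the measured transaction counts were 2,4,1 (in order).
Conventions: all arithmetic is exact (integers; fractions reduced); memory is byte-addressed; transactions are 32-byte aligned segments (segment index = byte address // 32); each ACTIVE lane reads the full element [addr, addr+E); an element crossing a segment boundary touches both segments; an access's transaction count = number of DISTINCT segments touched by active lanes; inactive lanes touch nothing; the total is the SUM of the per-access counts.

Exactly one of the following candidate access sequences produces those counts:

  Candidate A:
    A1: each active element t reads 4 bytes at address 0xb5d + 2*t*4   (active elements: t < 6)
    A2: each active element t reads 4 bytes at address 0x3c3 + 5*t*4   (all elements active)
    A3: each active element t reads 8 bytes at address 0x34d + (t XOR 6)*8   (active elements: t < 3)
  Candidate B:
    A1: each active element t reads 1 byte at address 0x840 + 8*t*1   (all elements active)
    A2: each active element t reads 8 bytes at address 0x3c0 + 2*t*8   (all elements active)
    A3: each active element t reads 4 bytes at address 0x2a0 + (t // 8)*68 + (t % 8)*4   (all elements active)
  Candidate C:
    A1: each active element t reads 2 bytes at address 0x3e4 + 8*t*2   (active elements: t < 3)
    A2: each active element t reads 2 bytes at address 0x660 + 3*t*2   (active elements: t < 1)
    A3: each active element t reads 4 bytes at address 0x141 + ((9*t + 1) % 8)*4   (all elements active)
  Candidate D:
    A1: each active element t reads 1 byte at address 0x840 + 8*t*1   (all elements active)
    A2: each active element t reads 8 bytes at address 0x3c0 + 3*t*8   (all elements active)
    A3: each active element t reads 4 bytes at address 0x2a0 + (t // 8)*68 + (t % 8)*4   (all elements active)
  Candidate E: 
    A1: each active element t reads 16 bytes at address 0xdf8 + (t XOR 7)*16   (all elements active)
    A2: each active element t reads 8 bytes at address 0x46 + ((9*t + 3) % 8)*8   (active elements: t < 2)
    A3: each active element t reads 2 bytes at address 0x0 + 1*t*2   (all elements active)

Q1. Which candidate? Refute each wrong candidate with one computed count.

A: A1 gives 3 transactions, not 2
C: A2 gives 1 transaction, not 4
D: A2 gives 6 transactions, not 4
E: A1 gives 5 transactions, not 2
B: all counts match (2,4,1)

Answer: B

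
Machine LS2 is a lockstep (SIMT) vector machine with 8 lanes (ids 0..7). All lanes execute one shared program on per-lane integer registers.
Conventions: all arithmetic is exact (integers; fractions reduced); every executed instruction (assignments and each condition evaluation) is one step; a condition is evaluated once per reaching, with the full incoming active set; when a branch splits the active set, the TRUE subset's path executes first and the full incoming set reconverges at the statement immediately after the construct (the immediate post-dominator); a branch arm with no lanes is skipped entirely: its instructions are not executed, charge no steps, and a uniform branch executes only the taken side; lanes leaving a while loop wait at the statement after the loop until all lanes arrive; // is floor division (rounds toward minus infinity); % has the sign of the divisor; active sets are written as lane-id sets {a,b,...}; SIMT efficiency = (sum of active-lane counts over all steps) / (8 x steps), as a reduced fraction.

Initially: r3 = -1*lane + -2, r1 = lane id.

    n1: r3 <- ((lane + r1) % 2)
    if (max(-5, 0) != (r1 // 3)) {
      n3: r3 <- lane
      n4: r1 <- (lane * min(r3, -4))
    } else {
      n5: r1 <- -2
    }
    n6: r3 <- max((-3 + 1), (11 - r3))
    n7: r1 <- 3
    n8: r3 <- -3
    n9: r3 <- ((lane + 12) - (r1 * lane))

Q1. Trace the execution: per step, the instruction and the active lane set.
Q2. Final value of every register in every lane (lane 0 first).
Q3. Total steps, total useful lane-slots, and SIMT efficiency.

step 0: r3 <- ((lane + r1) % 2)      {0,1,2,3,4,5,6,7}
step 1: eval (max(-5, 0) != (r1 // 3)) {0,1,2,3,4,5,6,7}
step 2: r3 <- lane                   {3,4,5,6,7}
step 3: r1 <- (lane * min(r3, -4))   {3,4,5,6,7}
step 4: r1 <- -2                     {0,1,2}
step 5: r3 <- max((-3 + 1), (11 - r3)) {0,1,2,3,4,5,6,7}
step 6: r1 <- 3                      {0,1,2,3,4,5,6,7}
step 7: r3 <- -3                     {0,1,2,3,4,5,6,7}
step 8: r3 <- ((lane + 12) - (r1 * lane)) {0,1,2,3,4,5,6,7}

Answer: 9 steps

r3: 12,10,8,6,4,2,0,-2
r1: 3,3,3,3,3,3,3,3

steps = 9; useful = 61; efficiency = 61/72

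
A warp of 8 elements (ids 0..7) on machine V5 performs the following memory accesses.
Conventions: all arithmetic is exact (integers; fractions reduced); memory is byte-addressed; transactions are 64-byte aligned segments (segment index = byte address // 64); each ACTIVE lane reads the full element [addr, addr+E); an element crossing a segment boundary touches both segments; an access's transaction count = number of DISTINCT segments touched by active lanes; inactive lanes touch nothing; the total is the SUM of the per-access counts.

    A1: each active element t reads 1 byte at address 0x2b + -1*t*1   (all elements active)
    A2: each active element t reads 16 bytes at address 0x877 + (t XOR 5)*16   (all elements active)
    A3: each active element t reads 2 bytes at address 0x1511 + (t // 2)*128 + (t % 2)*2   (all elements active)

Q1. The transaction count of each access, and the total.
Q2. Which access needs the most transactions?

A1: 1 transaction
A2: 3 transactions
A3: 4 transactions

Answer: 1,3,4; total 8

Answer: A3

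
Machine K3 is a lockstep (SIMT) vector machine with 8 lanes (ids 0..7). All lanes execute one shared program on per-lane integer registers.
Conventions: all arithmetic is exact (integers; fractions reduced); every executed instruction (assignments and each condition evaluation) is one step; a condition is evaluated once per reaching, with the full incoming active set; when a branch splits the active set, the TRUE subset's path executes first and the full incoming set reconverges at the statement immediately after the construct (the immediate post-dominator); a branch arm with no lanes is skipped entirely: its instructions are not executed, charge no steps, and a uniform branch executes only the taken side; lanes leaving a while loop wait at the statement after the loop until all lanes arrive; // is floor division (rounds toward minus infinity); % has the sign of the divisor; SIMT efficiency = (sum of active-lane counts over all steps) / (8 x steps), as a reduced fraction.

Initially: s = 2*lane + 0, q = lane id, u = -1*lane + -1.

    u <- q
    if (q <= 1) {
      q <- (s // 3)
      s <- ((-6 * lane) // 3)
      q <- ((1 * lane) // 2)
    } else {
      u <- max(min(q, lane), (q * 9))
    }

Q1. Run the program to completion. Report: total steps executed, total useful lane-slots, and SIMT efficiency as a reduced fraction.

Answer: 6 steps, 28 useful, 7/12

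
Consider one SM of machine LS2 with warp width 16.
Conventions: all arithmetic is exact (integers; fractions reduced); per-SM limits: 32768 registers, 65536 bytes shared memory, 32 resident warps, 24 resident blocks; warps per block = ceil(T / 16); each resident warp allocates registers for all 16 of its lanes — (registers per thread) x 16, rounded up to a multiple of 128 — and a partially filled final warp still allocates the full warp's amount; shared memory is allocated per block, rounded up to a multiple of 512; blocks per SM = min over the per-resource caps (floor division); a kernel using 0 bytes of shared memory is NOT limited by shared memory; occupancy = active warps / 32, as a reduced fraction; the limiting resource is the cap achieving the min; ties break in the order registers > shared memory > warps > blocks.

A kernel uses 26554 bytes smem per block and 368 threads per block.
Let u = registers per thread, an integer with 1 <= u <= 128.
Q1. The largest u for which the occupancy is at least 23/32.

Answer: u = 88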